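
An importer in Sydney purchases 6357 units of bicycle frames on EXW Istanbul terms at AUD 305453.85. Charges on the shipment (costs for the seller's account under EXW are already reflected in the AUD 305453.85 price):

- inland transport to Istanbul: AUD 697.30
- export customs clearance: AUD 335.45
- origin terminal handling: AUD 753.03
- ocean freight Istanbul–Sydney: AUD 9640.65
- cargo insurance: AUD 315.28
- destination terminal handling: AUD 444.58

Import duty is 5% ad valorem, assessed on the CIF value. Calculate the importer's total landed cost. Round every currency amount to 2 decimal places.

EXW: the seller makes goods available at their premises; the buyer bears all onward costs.
CIF value = EXW price + inland to port + export clearance + origin terminal + freight + insurance = 305453.85 + 697.30 + 335.45 + 753.03 + 9640.65 + 315.28 = 317195.56
Import duty = 317195.56 × 5% = 15859.78
Buyer bears: inland to port 697.30 + export clearance 335.45 + origin terminal 753.03 + freight 9640.65 + insurance 315.28 + destination terminal 444.58 + duty 15859.78 = 28046.07
Landed cost = invoice 305453.85 + 28046.07 = 333499.92

Total landed cost: AUD 333499.92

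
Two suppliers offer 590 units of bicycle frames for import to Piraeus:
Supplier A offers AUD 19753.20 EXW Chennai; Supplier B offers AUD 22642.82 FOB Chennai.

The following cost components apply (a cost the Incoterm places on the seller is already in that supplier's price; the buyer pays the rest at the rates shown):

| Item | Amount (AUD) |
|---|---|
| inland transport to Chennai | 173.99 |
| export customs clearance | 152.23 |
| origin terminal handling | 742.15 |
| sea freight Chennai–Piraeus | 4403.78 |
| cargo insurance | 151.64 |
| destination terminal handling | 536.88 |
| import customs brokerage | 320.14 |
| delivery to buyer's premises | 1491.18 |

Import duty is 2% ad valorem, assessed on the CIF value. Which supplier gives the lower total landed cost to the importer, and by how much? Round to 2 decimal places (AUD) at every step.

Supplier A is cheaper by AUD 1857.67

Supplier A (EXW):
CIF value = EXW price + inland to port + export clearance + origin terminal + freight + insurance = 19753.20 + 173.99 + 152.23 + 742.15 + 4403.78 + 151.64 = 25376.99
Import duty = 25376.99 × 2% = 507.54
Buyer bears (A): 173.99 + 152.23 + 742.15 + 4403.78 + 151.64 + 536.88 + 320.14 + 1491.18 = 7971.99
Landed cost (A) = invoice 19753.20 + 7971.99 + duty 507.54 = 28232.73
Supplier B (FOB):
CIF value = FOB price + freight + insurance = 22642.82 + 4403.78 + 151.64 = 27198.24
Import duty = 27198.24 × 2% = 543.96
Buyer bears (B): 4403.78 + 151.64 + 536.88 + 320.14 + 1491.18 = 6903.62
Landed cost (B) = invoice 22642.82 + 6903.62 + duty 543.96 = 30090.40
Difference = |28232.73 − 30090.40| = 1857.67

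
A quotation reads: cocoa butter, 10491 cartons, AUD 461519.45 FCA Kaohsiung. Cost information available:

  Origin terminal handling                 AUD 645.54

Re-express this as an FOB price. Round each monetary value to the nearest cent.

From FCA to FOB, the seller additionally bears: origin terminal.
FOB price = 461519.45 + 645.54 = 462164.99

FOB price: AUD 462164.99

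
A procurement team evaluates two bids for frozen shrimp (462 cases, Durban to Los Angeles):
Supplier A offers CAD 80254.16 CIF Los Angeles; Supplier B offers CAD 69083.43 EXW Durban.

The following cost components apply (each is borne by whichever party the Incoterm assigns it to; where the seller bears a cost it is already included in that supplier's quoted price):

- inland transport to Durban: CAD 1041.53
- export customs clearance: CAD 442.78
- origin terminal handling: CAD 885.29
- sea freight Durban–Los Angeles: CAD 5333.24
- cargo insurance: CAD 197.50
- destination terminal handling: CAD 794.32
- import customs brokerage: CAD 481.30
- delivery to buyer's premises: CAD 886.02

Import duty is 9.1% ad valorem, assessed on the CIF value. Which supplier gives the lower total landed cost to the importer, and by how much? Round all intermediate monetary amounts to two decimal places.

Supplier B is cheaper by CAD 3568.00

Supplier A (CIF):
The CIF price already equals the CIF value: 80254.16
Import duty = 80254.16 × 9.1% = 7303.13
Buyer bears (A): 794.32 + 481.30 + 886.02 = 2161.64
Landed cost (A) = invoice 80254.16 + 2161.64 + duty 7303.13 = 89718.93
Supplier B (EXW):
CIF value = EXW price + inland to port + export clearance + origin terminal + freight + insurance = 69083.43 + 1041.53 + 442.78 + 885.29 + 5333.24 + 197.50 = 76983.77
Import duty = 76983.77 × 9.1% = 7005.52
Buyer bears (B): 1041.53 + 442.78 + 885.29 + 5333.24 + 197.50 + 794.32 + 481.30 + 886.02 = 10061.98
Landed cost (B) = invoice 69083.43 + 10061.98 + duty 7005.52 = 86150.93
Difference = |89718.93 − 86150.93| = 3568.00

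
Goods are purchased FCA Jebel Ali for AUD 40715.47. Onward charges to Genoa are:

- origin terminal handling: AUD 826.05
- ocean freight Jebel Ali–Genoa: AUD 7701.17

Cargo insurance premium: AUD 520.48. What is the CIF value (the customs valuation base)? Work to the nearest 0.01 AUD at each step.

CIF value: AUD 49763.17

CIF = FCA price + pre-shipment costs + freight + insurance
CIF = 40715.47 + 826.05 + 7701.17 + 520.48 = 49763.17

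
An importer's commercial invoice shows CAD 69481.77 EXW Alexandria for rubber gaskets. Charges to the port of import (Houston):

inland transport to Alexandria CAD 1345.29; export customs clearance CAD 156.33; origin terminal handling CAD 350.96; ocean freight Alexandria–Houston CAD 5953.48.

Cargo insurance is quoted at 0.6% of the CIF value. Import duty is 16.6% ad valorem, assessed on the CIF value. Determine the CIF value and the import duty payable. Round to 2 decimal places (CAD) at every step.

Let C be the CIF value. C = EXW price + pre-shipment costs + freight + 0.6% × C
C − 0.6% × C = 69481.77 + 1345.29 + 156.33 + 350.96 + 5953.48
0.994 × C = 77287.83
C = 77287.83 / 0.994 = 77754.36
Insurance premium = 0.6% × 77754.36 = 466.53
Import duty = 77754.36 × 16.6% = 12907.22

CIF value: CAD 77754.36; import duty: CAD 12907.22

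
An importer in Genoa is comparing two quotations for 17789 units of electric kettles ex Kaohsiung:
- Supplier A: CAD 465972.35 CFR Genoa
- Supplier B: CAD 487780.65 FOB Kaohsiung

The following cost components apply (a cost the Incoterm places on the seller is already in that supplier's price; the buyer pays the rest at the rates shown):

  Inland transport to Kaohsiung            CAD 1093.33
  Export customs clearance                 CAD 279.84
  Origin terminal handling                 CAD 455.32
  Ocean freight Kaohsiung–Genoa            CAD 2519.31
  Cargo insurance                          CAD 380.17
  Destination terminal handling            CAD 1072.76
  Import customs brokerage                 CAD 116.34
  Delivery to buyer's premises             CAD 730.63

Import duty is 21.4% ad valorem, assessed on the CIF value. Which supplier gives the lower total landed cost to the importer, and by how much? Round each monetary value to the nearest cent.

Supplier A is cheaper by CAD 29533.72

Supplier A (CFR):
CIF value = CFR price + insurance = 465972.35 + 380.17 = 466352.52
Import duty = 466352.52 × 21.4% = 99799.44
Buyer bears (A): 380.17 + 1072.76 + 116.34 + 730.63 = 2299.90
Landed cost (A) = invoice 465972.35 + 2299.90 + duty 99799.44 = 568071.69
Supplier B (FOB):
CIF value = FOB price + freight + insurance = 487780.65 + 2519.31 + 380.17 = 490680.13
Import duty = 490680.13 × 21.4% = 105005.55
Buyer bears (B): 2519.31 + 380.17 + 1072.76 + 116.34 + 730.63 = 4819.21
Landed cost (B) = invoice 487780.65 + 4819.21 + duty 105005.55 = 597605.41
Difference = |568071.69 − 597605.41| = 29533.72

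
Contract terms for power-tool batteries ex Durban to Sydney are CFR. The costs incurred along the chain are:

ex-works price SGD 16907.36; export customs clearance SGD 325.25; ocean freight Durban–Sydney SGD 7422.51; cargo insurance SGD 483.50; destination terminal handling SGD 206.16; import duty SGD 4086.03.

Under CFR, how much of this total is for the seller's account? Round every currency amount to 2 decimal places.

CFR: the seller pays costs through ocean freight to the destination port, but not insurance.
Seller's account: goods 16907.36 + export clearance 325.25 + freight 7422.51 = 24655.12
Buyer's account: insurance 483.50 + destination terminal 206.16 + duty 4086.03 = 4775.69

Seller's account: SGD 24655.12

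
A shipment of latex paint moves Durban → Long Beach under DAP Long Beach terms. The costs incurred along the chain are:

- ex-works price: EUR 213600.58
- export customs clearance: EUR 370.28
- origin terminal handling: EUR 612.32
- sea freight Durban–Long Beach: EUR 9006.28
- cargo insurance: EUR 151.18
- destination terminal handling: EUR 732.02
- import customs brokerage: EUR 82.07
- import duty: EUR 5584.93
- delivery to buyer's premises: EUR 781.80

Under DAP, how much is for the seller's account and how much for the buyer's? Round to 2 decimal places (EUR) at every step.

DAP: the seller bears all costs to the named destination except import duty and clearance.
Seller's account: goods 213600.58 + export clearance 370.28 + origin terminal 612.32 + freight 9006.28 + insurance 151.18 + destination terminal 732.02 + delivery 781.80 = 225254.46
Buyer's account: brokerage 82.07 + duty 5584.93 = 5667.00

Seller: EUR 225254.46; buyer: EUR 5667.00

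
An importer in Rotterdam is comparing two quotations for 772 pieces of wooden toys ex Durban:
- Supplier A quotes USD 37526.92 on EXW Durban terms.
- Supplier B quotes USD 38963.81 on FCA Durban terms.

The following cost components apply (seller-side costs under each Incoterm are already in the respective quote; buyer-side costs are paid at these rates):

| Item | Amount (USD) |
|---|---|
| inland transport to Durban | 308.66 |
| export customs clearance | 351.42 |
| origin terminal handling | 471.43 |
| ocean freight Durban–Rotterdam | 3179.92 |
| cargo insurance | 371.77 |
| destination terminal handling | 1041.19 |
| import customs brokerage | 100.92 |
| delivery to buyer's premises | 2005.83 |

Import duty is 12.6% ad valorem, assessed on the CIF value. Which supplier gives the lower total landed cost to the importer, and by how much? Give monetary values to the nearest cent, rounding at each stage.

Supplier A is cheaper by USD 874.68

Supplier A (EXW):
CIF value = EXW price + inland to port + export clearance + origin terminal + freight + insurance = 37526.92 + 308.66 + 351.42 + 471.43 + 3179.92 + 371.77 = 42210.12
Import duty = 42210.12 × 12.6% = 5318.48
Buyer bears (A): 308.66 + 351.42 + 471.43 + 3179.92 + 371.77 + 1041.19 + 100.92 + 2005.83 = 7831.14
Landed cost (A) = invoice 37526.92 + 7831.14 + duty 5318.48 = 50676.54
Supplier B (FCA):
CIF value = FCA price + origin terminal + freight + insurance = 38963.81 + 471.43 + 3179.92 + 371.77 = 42986.93
Import duty = 42986.93 × 12.6% = 5416.35
Buyer bears (B): 471.43 + 3179.92 + 371.77 + 1041.19 + 100.92 + 2005.83 = 7171.06
Landed cost (B) = invoice 38963.81 + 7171.06 + duty 5416.35 = 51551.22
Difference = |50676.54 − 51551.22| = 874.68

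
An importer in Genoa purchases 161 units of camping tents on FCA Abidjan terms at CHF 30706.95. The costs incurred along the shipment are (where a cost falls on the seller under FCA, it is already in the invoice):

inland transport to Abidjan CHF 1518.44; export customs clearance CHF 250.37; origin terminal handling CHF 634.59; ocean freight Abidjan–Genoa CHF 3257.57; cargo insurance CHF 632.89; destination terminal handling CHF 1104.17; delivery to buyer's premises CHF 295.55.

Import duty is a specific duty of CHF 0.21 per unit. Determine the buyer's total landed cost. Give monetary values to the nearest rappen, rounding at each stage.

FCA: the seller delivers export-cleared goods to the carrier; the buyer bears costs from that point.
Already in the invoice (seller's account under FCA): inland to port, export clearance — exclude.
CIF value = FCA price + origin terminal + freight + insurance = 30706.95 + 634.59 + 3257.57 + 632.89 = 35232.00
Import duty = 161 × 0.21 = 33.81
Buyer bears: origin terminal 634.59 + freight 3257.57 + insurance 632.89 + destination terminal 1104.17 + delivery 295.55 + duty 33.81 = 5958.58
Landed cost = invoice 30706.95 + 5958.58 = 36665.53

Total landed cost: CHF 36665.53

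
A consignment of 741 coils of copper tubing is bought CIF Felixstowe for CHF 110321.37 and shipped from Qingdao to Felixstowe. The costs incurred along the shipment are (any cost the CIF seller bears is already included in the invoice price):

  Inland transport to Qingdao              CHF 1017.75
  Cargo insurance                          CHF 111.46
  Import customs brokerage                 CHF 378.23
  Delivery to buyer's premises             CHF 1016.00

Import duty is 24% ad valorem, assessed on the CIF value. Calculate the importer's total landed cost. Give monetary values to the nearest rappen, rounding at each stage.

CIF: the seller pays costs through ocean freight and marine insurance to the destination port.
Already in the invoice (seller's account under CIF): inland to port, insurance — exclude.
The CIF price already equals the CIF value: 110321.37
Import duty = 110321.37 × 24% = 26477.13
Buyer bears: brokerage 378.23 + delivery 1016.00 + duty 26477.13 = 27871.36
Landed cost = invoice 110321.37 + 27871.36 = 138192.73

Total landed cost: CHF 138192.73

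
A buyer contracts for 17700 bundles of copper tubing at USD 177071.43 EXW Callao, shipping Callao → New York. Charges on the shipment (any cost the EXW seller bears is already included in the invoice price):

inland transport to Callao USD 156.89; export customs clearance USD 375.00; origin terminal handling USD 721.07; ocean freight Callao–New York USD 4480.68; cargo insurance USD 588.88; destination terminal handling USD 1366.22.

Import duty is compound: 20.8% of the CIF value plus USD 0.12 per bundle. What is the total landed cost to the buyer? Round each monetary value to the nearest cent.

EXW: the seller makes goods available at their premises; the buyer bears all onward costs.
CIF value = EXW price + inland to port + export clearance + origin terminal + freight + insurance = 177071.43 + 156.89 + 375.00 + 721.07 + 4480.68 + 588.88 = 183393.95
Ad valorem component: 183393.95 × 20.8% = 38145.94
Specific component: 17700 × 0.12 = 2124.00
Import duty = 38145.94 + 2124.00 = 40269.94
Buyer bears: inland to port 156.89 + export clearance 375.00 + origin terminal 721.07 + freight 4480.68 + insurance 588.88 + destination terminal 1366.22 + duty 40269.94 = 47958.68
Landed cost = invoice 177071.43 + 47958.68 = 225030.11

Total landed cost: USD 225030.11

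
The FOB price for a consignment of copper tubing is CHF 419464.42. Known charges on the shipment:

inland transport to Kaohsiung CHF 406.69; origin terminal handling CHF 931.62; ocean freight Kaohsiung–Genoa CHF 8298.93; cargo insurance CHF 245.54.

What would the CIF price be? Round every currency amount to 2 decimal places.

Not relevant to the conversion: inland to port, origin terminal — on the seller under both FOB and CIF; already in the FOB price and stays in the CIF price.
From FOB to CIF, the seller additionally bears: freight, insurance.
CIF price = 419464.42 + 8298.93 + 245.54 = 428008.89

CIF price: CHF 428008.89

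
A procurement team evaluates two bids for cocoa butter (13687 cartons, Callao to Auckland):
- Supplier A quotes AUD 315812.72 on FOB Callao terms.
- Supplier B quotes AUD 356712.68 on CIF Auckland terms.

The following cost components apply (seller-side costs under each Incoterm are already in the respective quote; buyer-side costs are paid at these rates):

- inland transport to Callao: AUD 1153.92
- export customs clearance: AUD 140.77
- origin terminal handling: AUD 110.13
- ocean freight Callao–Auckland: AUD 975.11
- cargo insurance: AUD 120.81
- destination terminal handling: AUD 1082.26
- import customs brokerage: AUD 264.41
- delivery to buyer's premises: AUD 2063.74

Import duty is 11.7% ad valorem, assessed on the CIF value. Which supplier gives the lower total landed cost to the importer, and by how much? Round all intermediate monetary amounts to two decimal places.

Supplier A (FOB):
CIF value = FOB price + freight + insurance = 315812.72 + 975.11 + 120.81 = 316908.64
Import duty = 316908.64 × 11.7% = 37078.31
Buyer bears (A): 975.11 + 120.81 + 1082.26 + 264.41 + 2063.74 = 4506.33
Landed cost (A) = invoice 315812.72 + 4506.33 + duty 37078.31 = 357397.36
Supplier B (CIF):
The CIF price already equals the CIF value: 356712.68
Import duty = 356712.68 × 11.7% = 41735.38
Buyer bears (B): 1082.26 + 264.41 + 2063.74 = 3410.41
Landed cost (B) = invoice 356712.68 + 3410.41 + duty 41735.38 = 401858.47
Difference = |357397.36 − 401858.47| = 44461.11

Supplier A is cheaper by AUD 44461.11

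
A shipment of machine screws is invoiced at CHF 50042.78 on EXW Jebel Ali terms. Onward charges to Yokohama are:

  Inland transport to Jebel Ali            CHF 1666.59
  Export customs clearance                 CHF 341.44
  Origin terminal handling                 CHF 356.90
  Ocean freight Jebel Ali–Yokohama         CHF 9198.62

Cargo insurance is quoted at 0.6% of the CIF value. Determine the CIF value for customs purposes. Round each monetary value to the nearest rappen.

Let C be the CIF value. C = EXW price + pre-shipment costs + freight + 0.6% × C
C − 0.6% × C = 50042.78 + 1666.59 + 341.44 + 356.90 + 9198.62
0.994 × C = 61606.33
C = 61606.33 / 0.994 = 61978.20
Insurance premium = 0.6% × 61978.20 = 371.87

CIF value: CHF 61978.20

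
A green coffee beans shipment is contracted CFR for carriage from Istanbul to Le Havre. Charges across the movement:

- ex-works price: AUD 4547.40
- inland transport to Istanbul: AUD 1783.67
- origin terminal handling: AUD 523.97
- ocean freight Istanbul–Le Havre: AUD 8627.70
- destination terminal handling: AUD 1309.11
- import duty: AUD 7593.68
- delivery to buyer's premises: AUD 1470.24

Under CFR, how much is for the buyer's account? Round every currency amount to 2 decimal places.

CFR: the seller pays costs through ocean freight to the destination port, but not insurance.
Seller's account: goods 4547.40 + inland to port 1783.67 + origin terminal 523.97 + freight 8627.70 = 15482.74
Buyer's account: destination terminal 1309.11 + duty 7593.68 + delivery 1470.24 = 10373.03

Buyer's account: AUD 10373.03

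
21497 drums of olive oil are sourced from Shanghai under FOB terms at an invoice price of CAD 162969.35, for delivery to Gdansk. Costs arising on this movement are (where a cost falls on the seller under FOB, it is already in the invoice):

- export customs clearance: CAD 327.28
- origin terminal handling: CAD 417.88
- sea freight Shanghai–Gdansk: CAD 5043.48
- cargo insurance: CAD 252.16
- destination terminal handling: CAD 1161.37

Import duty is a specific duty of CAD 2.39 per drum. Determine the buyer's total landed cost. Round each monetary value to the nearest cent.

FOB: the seller bears costs until goods are on board at the origin port; the buyer bears freight, insurance and all costs thereafter.
Already in the invoice (seller's account under FOB): export clearance, origin terminal — exclude.
CIF value = FOB price + freight + insurance = 162969.35 + 5043.48 + 252.16 = 168264.99
Import duty = 21497 × 2.39 = 51377.83
Buyer bears: freight 5043.48 + insurance 252.16 + destination terminal 1161.37 + duty 51377.83 = 57834.84
Landed cost = invoice 162969.35 + 57834.84 = 220804.19

Total landed cost: CAD 220804.19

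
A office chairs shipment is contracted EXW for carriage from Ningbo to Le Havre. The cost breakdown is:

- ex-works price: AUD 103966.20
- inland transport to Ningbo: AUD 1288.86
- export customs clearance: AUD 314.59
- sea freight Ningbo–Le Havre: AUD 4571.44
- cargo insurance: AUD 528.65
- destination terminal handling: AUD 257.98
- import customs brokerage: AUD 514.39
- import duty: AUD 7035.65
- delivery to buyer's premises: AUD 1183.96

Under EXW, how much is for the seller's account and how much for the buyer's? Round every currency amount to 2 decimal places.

EXW: the seller makes goods available at their premises; the buyer bears all onward costs.
Seller's account: goods 103966.20 = 103966.20
Buyer's account: inland to port 1288.86 + export clearance 314.59 + freight 4571.44 + insurance 528.65 + destination terminal 257.98 + brokerage 514.39 + duty 7035.65 + delivery 1183.96 = 15695.52

Seller: AUD 103966.20; buyer: AUD 15695.52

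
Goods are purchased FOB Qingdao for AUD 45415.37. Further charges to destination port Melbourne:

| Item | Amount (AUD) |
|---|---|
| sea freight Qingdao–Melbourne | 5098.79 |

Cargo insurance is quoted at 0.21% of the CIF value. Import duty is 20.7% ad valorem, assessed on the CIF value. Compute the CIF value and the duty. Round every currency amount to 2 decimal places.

CIF value: AUD 50620.46; import duty: AUD 10478.44

Let C be the CIF value. C = FOB price + freight + 0.21% × C
C − 0.21% × C = 45415.37 + 5098.79
0.9979 × C = 50514.16
C = 50514.16 / 0.9979 = 50620.46
Insurance premium = 0.21% × 50620.46 = 106.30
Import duty = 50620.46 × 20.7% = 10478.44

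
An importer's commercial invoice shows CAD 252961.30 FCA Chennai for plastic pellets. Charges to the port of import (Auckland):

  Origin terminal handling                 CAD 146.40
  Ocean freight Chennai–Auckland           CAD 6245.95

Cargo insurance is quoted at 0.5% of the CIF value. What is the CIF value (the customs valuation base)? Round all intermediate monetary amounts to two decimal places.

CIF value: CAD 260656.93

Let C be the CIF value. C = FCA price + pre-shipment costs + freight + 0.5% × C
C − 0.5% × C = 252961.30 + 146.40 + 6245.95
0.995 × C = 259353.65
C = 259353.65 / 0.995 = 260656.93
Insurance premium = 0.5% × 260656.93 = 1303.28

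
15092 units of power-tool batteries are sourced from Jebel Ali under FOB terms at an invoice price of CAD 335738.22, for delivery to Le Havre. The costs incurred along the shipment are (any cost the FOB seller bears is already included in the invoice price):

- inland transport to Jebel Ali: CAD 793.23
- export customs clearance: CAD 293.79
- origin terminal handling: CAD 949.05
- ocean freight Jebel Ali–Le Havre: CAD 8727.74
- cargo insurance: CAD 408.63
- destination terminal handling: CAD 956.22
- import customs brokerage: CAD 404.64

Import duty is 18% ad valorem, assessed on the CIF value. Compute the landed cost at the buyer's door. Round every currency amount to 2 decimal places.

Total landed cost: CAD 408312.88

FOB: the seller bears costs until goods are on board at the origin port; the buyer bears freight, insurance and all costs thereafter.
Already in the invoice (seller's account under FOB): inland to port, export clearance, origin terminal — exclude.
CIF value = FOB price + freight + insurance = 335738.22 + 8727.74 + 408.63 = 344874.59
Import duty = 344874.59 × 18% = 62077.43
Buyer bears: freight 8727.74 + insurance 408.63 + destination terminal 956.22 + brokerage 404.64 + duty 62077.43 = 72574.66
Landed cost = invoice 335738.22 + 72574.66 = 408312.88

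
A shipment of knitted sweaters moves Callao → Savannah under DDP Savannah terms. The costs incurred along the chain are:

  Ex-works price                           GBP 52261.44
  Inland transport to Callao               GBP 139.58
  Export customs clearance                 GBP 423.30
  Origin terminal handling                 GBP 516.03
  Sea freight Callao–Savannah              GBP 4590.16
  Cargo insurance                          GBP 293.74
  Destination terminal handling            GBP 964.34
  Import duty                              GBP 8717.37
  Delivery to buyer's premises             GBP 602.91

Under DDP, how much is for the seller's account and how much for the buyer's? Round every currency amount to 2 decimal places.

Seller: GBP 68508.87; buyer: GBP 0.00

DDP: the seller bears all costs including import duty.
Seller's account: goods 52261.44 + inland to port 139.58 + export clearance 423.30 + origin terminal 516.03 + freight 4590.16 + insurance 293.74 + destination terminal 964.34 + duty 8717.37 + delivery 602.91 = 68508.87
Buyer's account: 0.00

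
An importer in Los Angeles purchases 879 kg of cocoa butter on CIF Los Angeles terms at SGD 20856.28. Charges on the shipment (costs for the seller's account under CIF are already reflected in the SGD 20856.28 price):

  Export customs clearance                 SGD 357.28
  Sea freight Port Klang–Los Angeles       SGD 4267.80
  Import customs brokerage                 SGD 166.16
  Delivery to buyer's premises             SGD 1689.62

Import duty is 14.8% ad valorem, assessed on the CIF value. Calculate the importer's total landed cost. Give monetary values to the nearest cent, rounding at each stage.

CIF: the seller pays costs through ocean freight and marine insurance to the destination port.
Already in the invoice (seller's account under CIF): export clearance, freight — exclude.
The CIF price already equals the CIF value: 20856.28
Import duty = 20856.28 × 14.8% = 3086.73
Buyer bears: brokerage 166.16 + delivery 1689.62 + duty 3086.73 = 4942.51
Landed cost = invoice 20856.28 + 4942.51 = 25798.79

Total landed cost: SGD 25798.79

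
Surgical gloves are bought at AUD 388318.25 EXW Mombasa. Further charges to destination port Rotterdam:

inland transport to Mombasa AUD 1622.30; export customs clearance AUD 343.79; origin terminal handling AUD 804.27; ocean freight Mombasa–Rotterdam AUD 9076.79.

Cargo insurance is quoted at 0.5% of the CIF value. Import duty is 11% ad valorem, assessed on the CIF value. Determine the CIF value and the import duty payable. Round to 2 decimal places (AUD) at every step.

CIF value: AUD 402176.28; import duty: AUD 44239.39

Let C be the CIF value. C = EXW price + pre-shipment costs + freight + 0.5% × C
C − 0.5% × C = 388318.25 + 1622.30 + 343.79 + 804.27 + 9076.79
0.995 × C = 400165.40
C = 400165.40 / 0.995 = 402176.28
Insurance premium = 0.5% × 402176.28 = 2010.88
Import duty = 402176.28 × 11% = 44239.39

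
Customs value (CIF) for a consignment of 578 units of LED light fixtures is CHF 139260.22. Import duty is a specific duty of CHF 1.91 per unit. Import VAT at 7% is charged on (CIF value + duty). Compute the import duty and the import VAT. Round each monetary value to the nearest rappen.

Import duty = 578 × 1.91 = 1103.98
VAT base = CIF + duty = 139260.22 + 1103.98 = 140364.20
Import VAT = 140364.20 × 7% = 9825.49

Import duty: CHF 1103.98; import VAT: CHF 9825.49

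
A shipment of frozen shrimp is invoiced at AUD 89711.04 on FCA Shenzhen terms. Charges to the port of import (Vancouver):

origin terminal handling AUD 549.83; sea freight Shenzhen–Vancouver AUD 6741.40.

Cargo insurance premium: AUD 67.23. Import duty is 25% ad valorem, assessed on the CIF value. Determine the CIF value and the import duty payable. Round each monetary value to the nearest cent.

CIF value: AUD 97069.50; import duty: AUD 24267.38

CIF = FCA price + pre-shipment costs + freight + insurance
CIF = 89711.04 + 549.83 + 6741.40 + 67.23 = 97069.50
Import duty = 97069.50 × 25% = 24267.38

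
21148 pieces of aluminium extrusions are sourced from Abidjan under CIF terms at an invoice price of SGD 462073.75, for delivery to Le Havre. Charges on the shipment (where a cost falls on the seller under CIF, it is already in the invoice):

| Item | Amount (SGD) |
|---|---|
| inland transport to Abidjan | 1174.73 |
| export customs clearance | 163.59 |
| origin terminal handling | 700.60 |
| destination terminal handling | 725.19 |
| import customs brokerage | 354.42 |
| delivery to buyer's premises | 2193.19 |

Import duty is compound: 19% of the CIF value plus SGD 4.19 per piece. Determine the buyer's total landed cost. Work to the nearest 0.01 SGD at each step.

Total landed cost: SGD 641750.68

CIF: the seller pays costs through ocean freight and marine insurance to the destination port.
Already in the invoice (seller's account under CIF): inland to port, export clearance, origin terminal — exclude.
The CIF price already equals the CIF value: 462073.75
Ad valorem component: 462073.75 × 19% = 87794.01
Specific component: 21148 × 4.19 = 88610.12
Import duty = 87794.01 + 88610.12 = 176404.13
Buyer bears: destination terminal 725.19 + brokerage 354.42 + delivery 2193.19 + duty 176404.13 = 179676.93
Landed cost = invoice 462073.75 + 179676.93 = 641750.68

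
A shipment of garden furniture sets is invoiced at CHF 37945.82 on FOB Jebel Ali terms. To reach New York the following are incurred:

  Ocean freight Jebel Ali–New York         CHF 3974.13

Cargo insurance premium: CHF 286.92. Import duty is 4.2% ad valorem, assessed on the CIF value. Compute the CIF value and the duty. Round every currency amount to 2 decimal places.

CIF value: CHF 42206.87; import duty: CHF 1772.69

CIF = FOB price + freight + insurance
CIF = 37945.82 + 3974.13 + 286.92 = 42206.87
Import duty = 42206.87 × 4.2% = 1772.69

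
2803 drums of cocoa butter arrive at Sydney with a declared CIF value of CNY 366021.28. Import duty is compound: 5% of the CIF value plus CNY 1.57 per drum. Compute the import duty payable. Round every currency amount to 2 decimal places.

Import duty: CNY 22701.77

Ad valorem component: 366021.28 × 5% = 18301.06
Specific component: 2803 × 1.57 = 4400.71
Import duty = 18301.06 + 4400.71 = 22701.77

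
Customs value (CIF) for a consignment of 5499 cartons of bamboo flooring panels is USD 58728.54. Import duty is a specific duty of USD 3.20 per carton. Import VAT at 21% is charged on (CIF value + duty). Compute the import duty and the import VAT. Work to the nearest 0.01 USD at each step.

Import duty = 5499 × 3.20 = 17596.80
VAT base = CIF + duty = 58728.54 + 17596.80 = 76325.34
Import VAT = 76325.34 × 21% = 16028.32

Import duty: USD 17596.80; import VAT: USD 16028.32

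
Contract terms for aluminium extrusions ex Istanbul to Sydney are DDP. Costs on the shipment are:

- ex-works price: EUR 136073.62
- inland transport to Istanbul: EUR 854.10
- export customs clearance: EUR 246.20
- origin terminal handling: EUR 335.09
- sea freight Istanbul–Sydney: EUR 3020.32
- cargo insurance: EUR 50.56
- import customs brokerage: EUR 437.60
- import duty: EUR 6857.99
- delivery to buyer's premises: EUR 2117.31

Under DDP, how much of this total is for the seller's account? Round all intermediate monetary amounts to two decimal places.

Seller's account: EUR 149992.79

DDP: the seller bears all costs including import duty.
Seller's account: goods 136073.62 + inland to port 854.10 + export clearance 246.20 + origin terminal 335.09 + freight 3020.32 + insurance 50.56 + brokerage 437.60 + duty 6857.99 + delivery 2117.31 = 149992.79
Buyer's account: 0.00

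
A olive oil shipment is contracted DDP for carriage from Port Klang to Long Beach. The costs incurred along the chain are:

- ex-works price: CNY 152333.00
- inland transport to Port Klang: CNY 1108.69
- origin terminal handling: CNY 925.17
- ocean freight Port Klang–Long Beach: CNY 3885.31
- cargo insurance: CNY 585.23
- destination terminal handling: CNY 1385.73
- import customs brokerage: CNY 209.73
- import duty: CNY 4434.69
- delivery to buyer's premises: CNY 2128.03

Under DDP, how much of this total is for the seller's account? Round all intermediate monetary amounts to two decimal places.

DDP: the seller bears all costs including import duty.
Seller's account: goods 152333.00 + inland to port 1108.69 + origin terminal 925.17 + freight 3885.31 + insurance 585.23 + destination terminal 1385.73 + brokerage 209.73 + duty 4434.69 + delivery 2128.03 = 166995.58
Buyer's account: 0.00

Seller's account: CNY 166995.58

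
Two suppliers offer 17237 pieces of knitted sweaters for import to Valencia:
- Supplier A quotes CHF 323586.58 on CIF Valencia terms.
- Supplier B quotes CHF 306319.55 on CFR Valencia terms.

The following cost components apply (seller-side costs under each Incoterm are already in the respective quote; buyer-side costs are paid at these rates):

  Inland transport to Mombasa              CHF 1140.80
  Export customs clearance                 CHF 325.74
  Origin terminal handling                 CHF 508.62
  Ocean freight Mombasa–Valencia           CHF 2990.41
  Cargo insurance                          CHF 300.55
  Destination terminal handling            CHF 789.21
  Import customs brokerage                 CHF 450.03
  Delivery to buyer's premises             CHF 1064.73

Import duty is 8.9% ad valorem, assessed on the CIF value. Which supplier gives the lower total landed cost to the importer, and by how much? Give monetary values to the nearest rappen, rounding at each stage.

Supplier A (CIF):
The CIF price already equals the CIF value: 323586.58
Import duty = 323586.58 × 8.9% = 28799.21
Buyer bears (A): 789.21 + 450.03 + 1064.73 = 2303.97
Landed cost (A) = invoice 323586.58 + 2303.97 + duty 28799.21 = 354689.76
Supplier B (CFR):
CIF value = CFR price + insurance = 306319.55 + 300.55 = 306620.10
Import duty = 306620.10 × 8.9% = 27289.19
Buyer bears (B): 300.55 + 789.21 + 450.03 + 1064.73 = 2604.52
Landed cost (B) = invoice 306319.55 + 2604.52 + duty 27289.19 = 336213.26
Difference = |354689.76 − 336213.26| = 18476.50

Supplier B is cheaper by CHF 18476.50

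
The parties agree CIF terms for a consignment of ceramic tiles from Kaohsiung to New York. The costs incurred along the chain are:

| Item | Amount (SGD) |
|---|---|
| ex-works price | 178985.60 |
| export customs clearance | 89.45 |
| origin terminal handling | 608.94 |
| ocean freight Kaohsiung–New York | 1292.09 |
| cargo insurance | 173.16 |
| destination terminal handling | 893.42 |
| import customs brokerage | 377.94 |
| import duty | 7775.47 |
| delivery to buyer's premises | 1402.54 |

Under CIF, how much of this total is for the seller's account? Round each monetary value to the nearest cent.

Seller's account: SGD 181149.24

CIF: the seller pays costs through ocean freight and marine insurance to the destination port.
Seller's account: goods 178985.60 + export clearance 89.45 + origin terminal 608.94 + freight 1292.09 + insurance 173.16 = 181149.24
Buyer's account: destination terminal 893.42 + brokerage 377.94 + duty 7775.47 + delivery 1402.54 = 10449.37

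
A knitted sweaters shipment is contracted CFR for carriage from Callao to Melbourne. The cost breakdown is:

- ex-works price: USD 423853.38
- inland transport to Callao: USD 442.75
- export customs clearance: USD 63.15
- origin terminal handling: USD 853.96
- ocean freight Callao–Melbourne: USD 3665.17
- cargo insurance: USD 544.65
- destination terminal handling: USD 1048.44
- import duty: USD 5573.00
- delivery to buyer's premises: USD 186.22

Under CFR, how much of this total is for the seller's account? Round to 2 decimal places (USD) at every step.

CFR: the seller pays costs through ocean freight to the destination port, but not insurance.
Seller's account: goods 423853.38 + inland to port 442.75 + export clearance 63.15 + origin terminal 853.96 + freight 3665.17 = 428878.41
Buyer's account: insurance 544.65 + destination terminal 1048.44 + duty 5573.00 + delivery 186.22 = 7352.31

Seller's account: USD 428878.41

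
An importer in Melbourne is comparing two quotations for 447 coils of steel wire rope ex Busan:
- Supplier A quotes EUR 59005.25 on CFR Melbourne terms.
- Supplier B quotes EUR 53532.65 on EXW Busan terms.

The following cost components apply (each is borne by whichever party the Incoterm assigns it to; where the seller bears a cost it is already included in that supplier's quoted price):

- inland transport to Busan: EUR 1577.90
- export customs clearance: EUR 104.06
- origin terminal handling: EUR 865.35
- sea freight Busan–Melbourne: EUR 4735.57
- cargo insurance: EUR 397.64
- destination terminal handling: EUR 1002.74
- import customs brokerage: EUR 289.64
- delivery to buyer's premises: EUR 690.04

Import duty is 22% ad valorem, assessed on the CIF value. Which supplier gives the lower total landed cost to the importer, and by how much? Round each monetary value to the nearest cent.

Supplier A (CFR):
CIF value = CFR price + insurance = 59005.25 + 397.64 = 59402.89
Import duty = 59402.89 × 22% = 13068.64
Buyer bears (A): 397.64 + 1002.74 + 289.64 + 690.04 = 2380.06
Landed cost (A) = invoice 59005.25 + 2380.06 + duty 13068.64 = 74453.95
Supplier B (EXW):
CIF value = EXW price + inland to port + export clearance + origin terminal + freight + insurance = 53532.65 + 1577.90 + 104.06 + 865.35 + 4735.57 + 397.64 = 61213.17
Import duty = 61213.17 × 22% = 13466.90
Buyer bears (B): 1577.90 + 104.06 + 865.35 + 4735.57 + 397.64 + 1002.74 + 289.64 + 690.04 = 9662.94
Landed cost (B) = invoice 53532.65 + 9662.94 + duty 13466.90 = 76662.49
Difference = |74453.95 − 76662.49| = 2208.54

Supplier A is cheaper by EUR 2208.54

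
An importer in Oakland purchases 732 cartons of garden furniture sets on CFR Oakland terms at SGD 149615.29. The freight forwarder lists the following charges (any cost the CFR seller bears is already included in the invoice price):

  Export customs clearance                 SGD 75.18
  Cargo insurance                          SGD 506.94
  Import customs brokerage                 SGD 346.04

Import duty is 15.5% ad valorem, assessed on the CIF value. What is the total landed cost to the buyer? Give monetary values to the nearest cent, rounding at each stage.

Total landed cost: SGD 173737.22

CFR: the seller pays costs through ocean freight to the destination port, but not insurance.
Already in the invoice (seller's account under CFR): export clearance — exclude.
CIF value = CFR price + insurance = 149615.29 + 506.94 = 150122.23
Import duty = 150122.23 × 15.5% = 23268.95
Buyer bears: insurance 506.94 + brokerage 346.04 + duty 23268.95 = 24121.93
Landed cost = invoice 149615.29 + 24121.93 = 173737.22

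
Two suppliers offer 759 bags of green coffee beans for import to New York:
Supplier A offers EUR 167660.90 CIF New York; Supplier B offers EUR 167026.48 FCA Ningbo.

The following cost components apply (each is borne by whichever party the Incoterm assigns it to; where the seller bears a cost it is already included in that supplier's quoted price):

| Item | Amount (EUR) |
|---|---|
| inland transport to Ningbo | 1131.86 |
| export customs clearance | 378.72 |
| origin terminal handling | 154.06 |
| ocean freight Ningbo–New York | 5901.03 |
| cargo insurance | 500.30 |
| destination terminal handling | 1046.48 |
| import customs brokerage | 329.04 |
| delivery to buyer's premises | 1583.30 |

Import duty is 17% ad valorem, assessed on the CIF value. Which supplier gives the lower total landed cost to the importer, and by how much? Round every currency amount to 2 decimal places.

Supplier A is cheaper by EUR 6927.54

Supplier A (CIF):
The CIF price already equals the CIF value: 167660.90
Import duty = 167660.90 × 17% = 28502.35
Buyer bears (A): 1046.48 + 329.04 + 1583.30 = 2958.82
Landed cost (A) = invoice 167660.90 + 2958.82 + duty 28502.35 = 199122.07
Supplier B (FCA):
CIF value = FCA price + origin terminal + freight + insurance = 167026.48 + 154.06 + 5901.03 + 500.30 = 173581.87
Import duty = 173581.87 × 17% = 29508.92
Buyer bears (B): 154.06 + 5901.03 + 500.30 + 1046.48 + 329.04 + 1583.30 = 9514.21
Landed cost (B) = invoice 167026.48 + 9514.21 + duty 29508.92 = 206049.61
Difference = |199122.07 − 206049.61| = 6927.54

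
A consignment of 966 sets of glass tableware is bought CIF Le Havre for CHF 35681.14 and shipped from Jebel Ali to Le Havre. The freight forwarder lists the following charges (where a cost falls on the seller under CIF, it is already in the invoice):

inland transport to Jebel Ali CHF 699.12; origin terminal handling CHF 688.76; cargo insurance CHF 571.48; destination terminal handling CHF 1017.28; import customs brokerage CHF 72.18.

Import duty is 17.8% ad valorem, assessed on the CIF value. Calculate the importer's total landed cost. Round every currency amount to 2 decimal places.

Total landed cost: CHF 43121.84

CIF: the seller pays costs through ocean freight and marine insurance to the destination port.
Already in the invoice (seller's account under CIF): inland to port, origin terminal, insurance — exclude.
The CIF price already equals the CIF value: 35681.14
Import duty = 35681.14 × 17.8% = 6351.24
Buyer bears: destination terminal 1017.28 + brokerage 72.18 + duty 6351.24 = 7440.70
Landed cost = invoice 35681.14 + 7440.70 = 43121.84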